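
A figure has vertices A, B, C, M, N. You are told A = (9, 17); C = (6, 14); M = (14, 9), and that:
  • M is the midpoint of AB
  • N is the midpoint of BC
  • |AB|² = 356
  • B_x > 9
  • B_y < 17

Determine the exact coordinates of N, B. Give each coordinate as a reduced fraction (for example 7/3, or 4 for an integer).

1. B_x = 19  [B = 2·M−A = 2·(14, 9)−(9, 17)]
2. B_y = 1  [B = 2·M−A = 2·(14, 9)−(9, 17)]
   so B = (19, 1)
3. N_x = 25/2  [2·N = B+C = (19, 1)+(6, 14)]
4. N_y = 15/2  [2·N = B+C = (19, 1)+(6, 14)]
   so N = (25/2, 15/2)

N = (25/2, 15/2)
B = (19, 1)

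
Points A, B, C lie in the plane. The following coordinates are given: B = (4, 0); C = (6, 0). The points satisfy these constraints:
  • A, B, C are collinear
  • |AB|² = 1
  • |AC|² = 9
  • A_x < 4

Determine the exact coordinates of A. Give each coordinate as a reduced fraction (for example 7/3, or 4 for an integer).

1. A_x = 3  [[A, B, C are collinear ⇒ 2y=0] ∩ [|A−(4, 0)|²=1]]
2. A_y = 0  [[A, B, C are collinear ⇒ 2y=0] ∩ [|A−(4, 0)|²=1]]
   so A = (3, 0)

A = (3, 0)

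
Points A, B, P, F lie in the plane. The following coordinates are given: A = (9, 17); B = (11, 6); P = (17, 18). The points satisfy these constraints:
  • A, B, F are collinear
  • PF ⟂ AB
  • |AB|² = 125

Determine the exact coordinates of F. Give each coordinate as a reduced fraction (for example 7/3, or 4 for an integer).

1. F_x = 227/25  [[A, B, F are collinear ⇒ 11x+2y-133=0] ∩ [PF ⟂ AB ⇒ 2x-11y+164=0]]
2. F_y = 414/25  [[A, B, F are collinear ⇒ 11x+2y-133=0] ∩ [PF ⟂ AB ⇒ 2x-11y+164=0]]
   so F = (227/25, 414/25)

F = (227/25, 414/25)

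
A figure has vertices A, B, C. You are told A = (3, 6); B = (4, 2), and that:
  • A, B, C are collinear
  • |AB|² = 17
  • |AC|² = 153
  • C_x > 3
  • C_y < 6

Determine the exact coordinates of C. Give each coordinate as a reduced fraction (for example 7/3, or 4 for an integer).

1. C_x = 6  [[A, B, C are collinear ⇒ 4x+1y-18=0] ∩ [|C−(3, 6)|²=153]]
2. C_y = -6  [[A, B, C are collinear ⇒ 4x+1y-18=0] ∩ [|C−(3, 6)|²=153]]
   so C = (6, -6)

C = (6, -6)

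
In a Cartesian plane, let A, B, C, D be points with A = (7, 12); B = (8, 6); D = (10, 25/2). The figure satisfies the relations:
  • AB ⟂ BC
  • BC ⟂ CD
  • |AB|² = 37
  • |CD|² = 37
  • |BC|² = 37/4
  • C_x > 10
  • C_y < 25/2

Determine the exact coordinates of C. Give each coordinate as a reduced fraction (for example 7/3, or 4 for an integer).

C = (11, 13/2)

1. C_x = 11  [[AB ⟂ BC ⇒ 1x-6y+28=0] ∩ [|C−(10, 25/2)|²=37]]
2. C_y = 13/2  [[AB ⟂ BC ⇒ 1x-6y+28=0] ∩ [|C−(10, 25/2)|²=37]]
   so C = (11, 13/2)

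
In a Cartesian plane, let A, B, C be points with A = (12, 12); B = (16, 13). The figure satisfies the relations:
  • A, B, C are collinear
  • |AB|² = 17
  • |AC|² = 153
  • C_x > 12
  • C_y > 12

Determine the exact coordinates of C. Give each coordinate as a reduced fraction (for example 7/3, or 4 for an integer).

1. C_x = 24  [[A, B, C are collinear ⇒ -1x+4y-36=0] ∩ [|C−(12, 12)|²=153]]
2. C_y = 15  [[A, B, C are collinear ⇒ -1x+4y-36=0] ∩ [|C−(12, 12)|²=153]]
   so C = (24, 15)

C = (24, 15)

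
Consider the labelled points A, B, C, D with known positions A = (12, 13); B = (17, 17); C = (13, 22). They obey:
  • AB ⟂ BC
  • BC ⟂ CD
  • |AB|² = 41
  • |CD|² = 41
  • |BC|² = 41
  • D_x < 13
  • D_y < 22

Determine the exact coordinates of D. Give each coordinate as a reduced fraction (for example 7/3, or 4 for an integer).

D = (8, 18)

1. D_x = 8  [[BC ⟂ CD ⇒ -4x+5y-58=0] ∩ [|D−(13, 22)|²=41]]
2. D_y = 18  [[BC ⟂ CD ⇒ -4x+5y-58=0] ∩ [|D−(13, 22)|²=41]]
   so D = (8, 18)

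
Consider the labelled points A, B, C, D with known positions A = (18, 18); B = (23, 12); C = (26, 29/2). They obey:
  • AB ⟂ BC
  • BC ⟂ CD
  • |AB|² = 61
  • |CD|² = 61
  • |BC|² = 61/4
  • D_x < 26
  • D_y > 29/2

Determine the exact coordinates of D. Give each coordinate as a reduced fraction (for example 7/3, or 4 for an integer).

D = (21, 41/2)

1. D_x = 21  [[BC ⟂ CD ⇒ 3x+5/2y-457/4=0] ∩ [|D−(26, 29/2)|²=61]]
2. D_y = 41/2  [[BC ⟂ CD ⇒ 3x+5/2y-457/4=0] ∩ [|D−(26, 29/2)|²=61]]
   so D = (21, 41/2)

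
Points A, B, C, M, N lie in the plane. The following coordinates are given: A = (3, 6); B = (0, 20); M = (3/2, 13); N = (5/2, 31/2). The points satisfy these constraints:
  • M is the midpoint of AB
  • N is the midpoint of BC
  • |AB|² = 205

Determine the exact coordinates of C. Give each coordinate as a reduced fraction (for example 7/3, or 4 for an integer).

1. C_x = 5  [C = 2·N−B = 2·(5/2, 31/2)−(0, 20)]
2. C_y = 11  [C = 2·N−B = 2·(5/2, 31/2)−(0, 20)]
   so C = (5, 11)

C = (5, 11)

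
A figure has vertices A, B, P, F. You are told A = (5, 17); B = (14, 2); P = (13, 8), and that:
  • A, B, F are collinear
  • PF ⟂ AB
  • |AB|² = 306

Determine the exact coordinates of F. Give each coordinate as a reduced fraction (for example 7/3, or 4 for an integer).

1. F_x = 377/34  [[A, B, F are collinear ⇒ 15x+9y-228=0] ∩ [PF ⟂ AB ⇒ 9x-15y+3=0]]
2. F_y = 233/34  [[A, B, F are collinear ⇒ 15x+9y-228=0] ∩ [PF ⟂ AB ⇒ 9x-15y+3=0]]
   so F = (377/34, 233/34)

F = (377/34, 233/34)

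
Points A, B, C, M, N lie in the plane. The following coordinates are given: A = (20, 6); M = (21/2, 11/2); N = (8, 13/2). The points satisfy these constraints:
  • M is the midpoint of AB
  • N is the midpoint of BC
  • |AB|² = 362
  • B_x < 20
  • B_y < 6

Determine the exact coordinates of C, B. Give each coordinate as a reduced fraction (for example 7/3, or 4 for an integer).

1. B_x = 1  [B = 2·M−A = 2·(21/2, 11/2)−(20, 6)]
2. B_y = 5  [B = 2·M−A = 2·(21/2, 11/2)−(20, 6)]
   so B = (1, 5)
3. C_x = 15  [C = 2·N−B = 2·(8, 13/2)−(1, 5)]
4. C_y = 8  [C = 2·N−B = 2·(8, 13/2)−(1, 5)]
   so C = (15, 8)

C = (15, 8)
B = (1, 5)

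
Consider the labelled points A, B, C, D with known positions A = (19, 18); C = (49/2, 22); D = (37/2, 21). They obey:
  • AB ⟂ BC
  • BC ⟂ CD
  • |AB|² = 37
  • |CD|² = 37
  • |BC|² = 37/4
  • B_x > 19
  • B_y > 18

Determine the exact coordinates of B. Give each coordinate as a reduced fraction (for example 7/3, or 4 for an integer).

B = (25, 19)

1. B_x = 25  [[BC ⟂ CD ⇒ 6x+1y-169=0] ∩ [|B−(19, 18)|²=37]]
2. B_y = 19  [[BC ⟂ CD ⇒ 6x+1y-169=0] ∩ [|B−(19, 18)|²=37]]
   so B = (25, 19)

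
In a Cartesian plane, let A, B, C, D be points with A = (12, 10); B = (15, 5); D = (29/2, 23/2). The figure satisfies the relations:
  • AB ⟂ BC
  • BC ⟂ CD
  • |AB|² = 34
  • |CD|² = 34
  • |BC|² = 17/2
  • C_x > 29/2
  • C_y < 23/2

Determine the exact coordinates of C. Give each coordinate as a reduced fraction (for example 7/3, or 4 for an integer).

C = (35/2, 13/2)

1. C_x = 35/2  [[AB ⟂ BC ⇒ 3x-5y-20=0] ∩ [|C−(29/2, 23/2)|²=34]]
2. C_y = 13/2  [[AB ⟂ BC ⇒ 3x-5y-20=0] ∩ [|C−(29/2, 23/2)|²=34]]
   so C = (35/2, 13/2)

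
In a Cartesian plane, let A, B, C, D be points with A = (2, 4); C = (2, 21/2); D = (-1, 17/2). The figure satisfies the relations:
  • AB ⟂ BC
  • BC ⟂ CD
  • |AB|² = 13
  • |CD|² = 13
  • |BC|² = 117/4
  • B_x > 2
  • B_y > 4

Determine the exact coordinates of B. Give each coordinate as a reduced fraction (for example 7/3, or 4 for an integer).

B = (5, 6)

1. B_x = 5  [[BC ⟂ CD ⇒ 3x+2y-27=0] ∩ [|B−(2, 4)|²=13]]
2. B_y = 6  [[BC ⟂ CD ⇒ 3x+2y-27=0] ∩ [|B−(2, 4)|²=13]]
   so B = (5, 6)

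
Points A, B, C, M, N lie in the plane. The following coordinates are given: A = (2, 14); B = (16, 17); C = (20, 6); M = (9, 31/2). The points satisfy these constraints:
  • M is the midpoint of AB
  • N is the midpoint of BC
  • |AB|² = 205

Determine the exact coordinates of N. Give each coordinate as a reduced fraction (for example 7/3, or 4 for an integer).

1. N_x = 18  [2·N = B+C = (16, 17)+(20, 6)]
2. N_y = 23/2  [2·N = B+C = (16, 17)+(20, 6)]
   so N = (18, 23/2)

N = (18, 23/2)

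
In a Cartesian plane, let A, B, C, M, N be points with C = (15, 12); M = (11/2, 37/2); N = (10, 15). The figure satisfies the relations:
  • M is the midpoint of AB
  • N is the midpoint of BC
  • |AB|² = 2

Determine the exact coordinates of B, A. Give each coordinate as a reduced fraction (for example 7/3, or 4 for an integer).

B = (5, 18)
A = (6, 19)

1. B_x = 5  [B = 2·N−C = 2·(10, 15)−(15, 12)]
2. B_y = 18  [B = 2·N−C = 2·(10, 15)−(15, 12)]
   so B = (5, 18)
3. A_x = 6  [A = 2·M−B = 2·(11/2, 37/2)−(5, 18)]
4. A_y = 19  [A = 2·M−B = 2·(11/2, 37/2)−(5, 18)]
   so A = (6, 19)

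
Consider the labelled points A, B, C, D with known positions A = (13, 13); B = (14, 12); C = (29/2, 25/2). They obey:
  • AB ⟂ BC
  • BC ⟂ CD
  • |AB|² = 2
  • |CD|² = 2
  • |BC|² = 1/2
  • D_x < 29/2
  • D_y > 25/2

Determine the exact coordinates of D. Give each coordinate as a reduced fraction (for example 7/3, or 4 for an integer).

D = (27/2, 27/2)

1. D_x = 27/2  [[BC ⟂ CD ⇒ 1/2x+1/2y-27/2=0] ∩ [|D−(29/2, 25/2)|²=2]]
2. D_y = 27/2  [[BC ⟂ CD ⇒ 1/2x+1/2y-27/2=0] ∩ [|D−(29/2, 25/2)|²=2]]
   so D = (27/2, 27/2)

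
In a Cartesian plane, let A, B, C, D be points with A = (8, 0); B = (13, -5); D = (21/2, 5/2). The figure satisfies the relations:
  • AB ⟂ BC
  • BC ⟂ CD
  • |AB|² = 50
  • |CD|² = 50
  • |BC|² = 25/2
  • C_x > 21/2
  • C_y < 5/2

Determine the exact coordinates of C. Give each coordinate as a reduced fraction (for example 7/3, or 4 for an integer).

C = (31/2, -5/2)

1. C_x = 31/2  [[AB ⟂ BC ⇒ 5x-5y-90=0] ∩ [|C−(21/2, 5/2)|²=50]]
2. C_y = -5/2  [[AB ⟂ BC ⇒ 5x-5y-90=0] ∩ [|C−(21/2, 5/2)|²=50]]
   so C = (31/2, -5/2)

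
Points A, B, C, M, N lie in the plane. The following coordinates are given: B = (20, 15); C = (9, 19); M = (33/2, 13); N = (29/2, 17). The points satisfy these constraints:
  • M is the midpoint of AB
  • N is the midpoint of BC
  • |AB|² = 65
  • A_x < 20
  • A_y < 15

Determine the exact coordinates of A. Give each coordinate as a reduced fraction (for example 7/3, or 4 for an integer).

A = (13, 11)

1. A_x = 13  [A = 2·M−B = 2·(33/2, 13)−(20, 15)]
2. A_y = 11  [A = 2·M−B = 2·(33/2, 13)−(20, 15)]
   so A = (13, 11)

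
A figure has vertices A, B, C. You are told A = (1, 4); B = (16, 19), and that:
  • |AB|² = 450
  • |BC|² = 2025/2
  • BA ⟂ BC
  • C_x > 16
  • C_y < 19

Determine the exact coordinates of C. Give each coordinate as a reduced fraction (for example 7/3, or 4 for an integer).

1. C_x = 77/2  [[BA ⟂ BC ⇒ -15x-15y+525=0] ∩ [|C−(16, 19)|²=2025/2]]
2. C_y = -7/2  [[BA ⟂ BC ⇒ -15x-15y+525=0] ∩ [|C−(16, 19)|²=2025/2]]
   so C = (77/2, -7/2)

C = (77/2, -7/2)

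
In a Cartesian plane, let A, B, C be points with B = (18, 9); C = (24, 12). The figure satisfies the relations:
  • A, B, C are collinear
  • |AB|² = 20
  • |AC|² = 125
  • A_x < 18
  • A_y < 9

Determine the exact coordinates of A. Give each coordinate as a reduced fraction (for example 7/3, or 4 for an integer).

1. A_x = 14  [[A, B, C are collinear ⇒ -3x+6y=0] ∩ [|A−(18, 9)|²=20]]
2. A_y = 7  [[A, B, C are collinear ⇒ -3x+6y=0] ∩ [|A−(18, 9)|²=20]]
   so A = (14, 7)

A = (14, 7)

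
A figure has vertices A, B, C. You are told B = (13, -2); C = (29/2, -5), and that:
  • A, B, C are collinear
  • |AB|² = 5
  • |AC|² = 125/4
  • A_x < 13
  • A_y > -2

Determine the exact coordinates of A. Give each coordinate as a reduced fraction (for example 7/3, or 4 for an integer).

1. A_x = 12  [[A, B, C are collinear ⇒ 3x+3/2y-36=0] ∩ [|A−(13, -2)|²=5]]
2. A_y = 0  [[A, B, C are collinear ⇒ 3x+3/2y-36=0] ∩ [|A−(13, -2)|²=5]]
   so A = (12, 0)

A = (12, 0)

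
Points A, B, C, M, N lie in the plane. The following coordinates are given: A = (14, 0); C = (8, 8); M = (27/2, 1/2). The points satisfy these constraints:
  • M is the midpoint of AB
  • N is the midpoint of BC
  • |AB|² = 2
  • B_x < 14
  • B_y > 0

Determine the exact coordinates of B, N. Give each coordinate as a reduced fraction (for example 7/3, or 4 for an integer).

B = (13, 1)
N = (21/2, 9/2)

1. B_x = 13  [B = 2·M−A = 2·(27/2, 1/2)−(14, 0)]
2. B_y = 1  [B = 2·M−A = 2·(27/2, 1/2)−(14, 0)]
   so B = (13, 1)
3. N_x = 21/2  [2·N = B+C = (13, 1)+(8, 8)]
4. N_y = 9/2  [2·N = B+C = (13, 1)+(8, 8)]
   so N = (21/2, 9/2)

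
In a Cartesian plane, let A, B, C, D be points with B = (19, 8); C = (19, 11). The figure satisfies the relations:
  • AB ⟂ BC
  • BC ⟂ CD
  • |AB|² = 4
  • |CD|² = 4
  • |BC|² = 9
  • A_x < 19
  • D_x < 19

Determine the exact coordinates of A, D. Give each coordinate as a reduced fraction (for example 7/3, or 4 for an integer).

1. A_x = 17  [[AB ⟂ BC ⇒ -3y+24=0] ∩ [|A−(19, 8)|²=4]]
2. A_y = 8  [[AB ⟂ BC ⇒ -3y+24=0] ∩ [|A−(19, 8)|²=4]]
   so A = (17, 8)
3. D_x = 17  [[BC ⟂ CD ⇒ 3y-33=0] ∩ [|D−(19, 11)|²=4]]
4. D_y = 11  [[BC ⟂ CD ⇒ 3y-33=0] ∩ [|D−(19, 11)|²=4]]
   so D = (17, 11)

A = (17, 8)
D = (17, 11)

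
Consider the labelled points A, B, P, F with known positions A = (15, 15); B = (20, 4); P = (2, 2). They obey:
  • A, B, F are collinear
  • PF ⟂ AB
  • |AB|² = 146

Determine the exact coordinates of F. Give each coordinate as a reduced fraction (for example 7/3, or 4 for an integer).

1. F_x = 1290/73  [[A, B, F are collinear ⇒ 11x+5y-240=0] ∩ [PF ⟂ AB ⇒ 5x-11y+12=0]]
2. F_y = 666/73  [[A, B, F are collinear ⇒ 11x+5y-240=0] ∩ [PF ⟂ AB ⇒ 5x-11y+12=0]]
   so F = (1290/73, 666/73)

F = (1290/73, 666/73)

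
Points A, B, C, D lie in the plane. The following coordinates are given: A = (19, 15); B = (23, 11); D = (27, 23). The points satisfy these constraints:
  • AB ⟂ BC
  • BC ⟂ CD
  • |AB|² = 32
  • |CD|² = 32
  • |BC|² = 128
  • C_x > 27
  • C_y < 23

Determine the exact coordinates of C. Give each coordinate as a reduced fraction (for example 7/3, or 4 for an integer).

1. C_x = 31  [[AB ⟂ BC ⇒ 4x-4y-48=0] ∩ [|C−(27, 23)|²=32]]
2. C_y = 19  [[AB ⟂ BC ⇒ 4x-4y-48=0] ∩ [|C−(27, 23)|²=32]]
   so C = (31, 19)

C = (31, 19)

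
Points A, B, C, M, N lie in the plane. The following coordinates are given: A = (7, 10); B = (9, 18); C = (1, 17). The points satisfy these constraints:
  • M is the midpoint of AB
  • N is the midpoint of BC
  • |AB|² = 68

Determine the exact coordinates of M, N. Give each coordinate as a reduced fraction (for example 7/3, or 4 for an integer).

M = (8, 14)
N = (5, 35/2)

1. M_x = 8  [2·M = A+B = (7, 10)+(9, 18)]
2. M_y = 14  [2·M = A+B = (7, 10)+(9, 18)]
   so M = (8, 14)
3. N_x = 5  [2·N = B+C = (9, 18)+(1, 17)]
4. N_y = 35/2  [2·N = B+C = (9, 18)+(1, 17)]
   so N = (5, 35/2)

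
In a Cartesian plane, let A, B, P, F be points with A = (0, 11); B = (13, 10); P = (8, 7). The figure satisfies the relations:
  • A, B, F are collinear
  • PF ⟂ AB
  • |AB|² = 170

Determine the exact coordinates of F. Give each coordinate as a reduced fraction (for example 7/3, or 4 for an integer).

1. F_x = 702/85  [[A, B, F are collinear ⇒ 1x+13y-143=0] ∩ [PF ⟂ AB ⇒ 13x-1y-97=0]]
2. F_y = 881/85  [[A, B, F are collinear ⇒ 1x+13y-143=0] ∩ [PF ⟂ AB ⇒ 13x-1y-97=0]]
   so F = (702/85, 881/85)

F = (702/85, 881/85)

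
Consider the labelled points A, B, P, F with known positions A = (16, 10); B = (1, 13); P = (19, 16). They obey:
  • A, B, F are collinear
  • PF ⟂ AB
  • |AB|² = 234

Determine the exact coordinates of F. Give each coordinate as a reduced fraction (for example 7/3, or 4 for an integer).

1. F_x = 461/26  [[A, B, F are collinear ⇒ -3x-15y+198=0] ∩ [PF ⟂ AB ⇒ -15x+3y+237=0]]
2. F_y = 251/26  [[A, B, F are collinear ⇒ -3x-15y+198=0] ∩ [PF ⟂ AB ⇒ -15x+3y+237=0]]
   so F = (461/26, 251/26)

F = (461/26, 251/26)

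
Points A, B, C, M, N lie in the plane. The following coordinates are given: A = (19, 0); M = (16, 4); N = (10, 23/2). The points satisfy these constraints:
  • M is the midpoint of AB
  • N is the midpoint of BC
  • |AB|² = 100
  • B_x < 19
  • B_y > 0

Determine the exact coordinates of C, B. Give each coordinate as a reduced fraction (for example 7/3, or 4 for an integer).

C = (7, 15)
B = (13, 8)

1. B_x = 13  [B = 2·M−A = 2·(16, 4)−(19, 0)]
2. B_y = 8  [B = 2·M−A = 2·(16, 4)−(19, 0)]
   so B = (13, 8)
3. C_x = 7  [C = 2·N−B = 2·(10, 23/2)−(13, 8)]
4. C_y = 15  [C = 2·N−B = 2·(10, 23/2)−(13, 8)]
   so C = (7, 15)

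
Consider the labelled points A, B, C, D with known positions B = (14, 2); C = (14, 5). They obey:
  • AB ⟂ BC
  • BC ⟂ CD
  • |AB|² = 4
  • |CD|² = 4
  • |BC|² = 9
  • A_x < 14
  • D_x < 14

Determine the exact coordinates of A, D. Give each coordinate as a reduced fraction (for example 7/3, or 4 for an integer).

A = (12, 2)
D = (12, 5)

1. A_x = 12  [[AB ⟂ BC ⇒ -3y+6=0] ∩ [|A−(14, 2)|²=4]]
2. A_y = 2  [[AB ⟂ BC ⇒ -3y+6=0] ∩ [|A−(14, 2)|²=4]]
   so A = (12, 2)
3. D_x = 12  [[BC ⟂ CD ⇒ 3y-15=0] ∩ [|D−(14, 5)|²=4]]
4. D_y = 5  [[BC ⟂ CD ⇒ 3y-15=0] ∩ [|D−(14, 5)|²=4]]
   so D = (12, 5)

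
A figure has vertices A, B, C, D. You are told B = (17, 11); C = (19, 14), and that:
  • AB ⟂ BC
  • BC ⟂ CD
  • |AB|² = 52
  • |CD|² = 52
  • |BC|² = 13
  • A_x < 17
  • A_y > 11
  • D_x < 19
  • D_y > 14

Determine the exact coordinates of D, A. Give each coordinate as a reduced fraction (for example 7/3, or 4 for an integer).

D = (13, 18)
A = (11, 15)

1. D_x = 13  [[BC ⟂ CD ⇒ 2x+3y-80=0] ∩ [|D−(19, 14)|²=52]]
2. D_y = 18  [[BC ⟂ CD ⇒ 2x+3y-80=0] ∩ [|D−(19, 14)|²=52]]
   so D = (13, 18)
3. A_x = 11  [[AB ⟂ BC ⇒ -2x-3y+67=0] ∩ [|A−(17, 11)|²=52]]
4. A_y = 15  [[AB ⟂ BC ⇒ -2x-3y+67=0] ∩ [|A−(17, 11)|²=52]]
   so A = (11, 15)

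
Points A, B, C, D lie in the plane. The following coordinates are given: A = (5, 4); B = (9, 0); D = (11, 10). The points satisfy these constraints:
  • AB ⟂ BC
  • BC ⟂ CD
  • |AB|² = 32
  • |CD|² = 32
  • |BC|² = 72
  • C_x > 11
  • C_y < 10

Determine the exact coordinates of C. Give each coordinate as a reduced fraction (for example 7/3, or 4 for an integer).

C = (15, 6)

1. C_x = 15  [[AB ⟂ BC ⇒ 4x-4y-36=0] ∩ [|C−(11, 10)|²=32]]
2. C_y = 6  [[AB ⟂ BC ⇒ 4x-4y-36=0] ∩ [|C−(11, 10)|²=32]]
   so C = (15, 6)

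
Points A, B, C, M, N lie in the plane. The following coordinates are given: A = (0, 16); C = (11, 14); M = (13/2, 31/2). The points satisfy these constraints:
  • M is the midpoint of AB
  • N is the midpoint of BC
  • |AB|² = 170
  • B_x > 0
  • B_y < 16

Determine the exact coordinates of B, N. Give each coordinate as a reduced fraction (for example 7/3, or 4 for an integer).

B = (13, 15)
N = (12, 29/2)

1. B_x = 13  [B = 2·M−A = 2·(13/2, 31/2)−(0, 16)]
2. B_y = 15  [B = 2·M−A = 2·(13/2, 31/2)−(0, 16)]
   so B = (13, 15)
3. N_x = 12  [2·N = B+C = (13, 15)+(11, 14)]
4. N_y = 29/2  [2·N = B+C = (13, 15)+(11, 14)]
   so N = (12, 29/2)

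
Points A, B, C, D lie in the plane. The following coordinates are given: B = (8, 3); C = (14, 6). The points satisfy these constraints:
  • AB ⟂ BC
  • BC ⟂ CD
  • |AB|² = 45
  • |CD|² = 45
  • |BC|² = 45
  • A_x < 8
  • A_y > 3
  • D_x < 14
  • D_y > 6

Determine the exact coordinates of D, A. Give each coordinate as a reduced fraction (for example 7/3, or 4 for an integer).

1. D_x = 11  [[BC ⟂ CD ⇒ 6x+3y-102=0] ∩ [|D−(14, 6)|²=45]]
2. D_y = 12  [[BC ⟂ CD ⇒ 6x+3y-102=0] ∩ [|D−(14, 6)|²=45]]
   so D = (11, 12)
3. A_x = 5  [[AB ⟂ BC ⇒ -6x-3y+57=0] ∩ [|A−(8, 3)|²=45]]
4. A_y = 9  [[AB ⟂ BC ⇒ -6x-3y+57=0] ∩ [|A−(8, 3)|²=45]]
   so A = (5, 9)

D = (11, 12)
A = (5, 9)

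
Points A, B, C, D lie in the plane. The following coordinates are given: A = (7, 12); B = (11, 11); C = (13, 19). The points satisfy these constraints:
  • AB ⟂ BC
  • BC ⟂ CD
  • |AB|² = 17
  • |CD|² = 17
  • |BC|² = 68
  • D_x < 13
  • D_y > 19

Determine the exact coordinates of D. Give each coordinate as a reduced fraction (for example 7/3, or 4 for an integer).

D = (9, 20)

1. D_x = 9  [[BC ⟂ CD ⇒ 2x+8y-178=0] ∩ [|D−(13, 19)|²=17]]
2. D_y = 20  [[BC ⟂ CD ⇒ 2x+8y-178=0] ∩ [|D−(13, 19)|²=17]]
   so D = (9, 20)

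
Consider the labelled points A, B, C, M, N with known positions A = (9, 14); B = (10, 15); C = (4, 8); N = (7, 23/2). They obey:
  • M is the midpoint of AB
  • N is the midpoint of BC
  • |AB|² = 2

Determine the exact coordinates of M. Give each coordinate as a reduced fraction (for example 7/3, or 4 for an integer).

M = (19/2, 29/2)

1. M_x = 19/2  [2·M = A+B = (9, 14)+(10, 15)]
2. M_y = 29/2  [2·M = A+B = (9, 14)+(10, 15)]
   so M = (19/2, 29/2)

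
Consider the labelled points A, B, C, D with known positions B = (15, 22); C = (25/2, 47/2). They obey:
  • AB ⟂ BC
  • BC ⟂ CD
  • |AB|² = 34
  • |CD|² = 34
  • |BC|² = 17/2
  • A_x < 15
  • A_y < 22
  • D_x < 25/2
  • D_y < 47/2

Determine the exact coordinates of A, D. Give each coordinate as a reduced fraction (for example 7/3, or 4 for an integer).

1. A_x = 12  [[AB ⟂ BC ⇒ 5/2x-3/2y-9/2=0] ∩ [|A−(15, 22)|²=34]]
2. A_y = 17  [[AB ⟂ BC ⇒ 5/2x-3/2y-9/2=0] ∩ [|A−(15, 22)|²=34]]
   so A = (12, 17)
3. D_x = 19/2  [[BC ⟂ CD ⇒ -5/2x+3/2y-4=0] ∩ [|D−(25/2, 47/2)|²=34]]
4. D_y = 37/2  [[BC ⟂ CD ⇒ -5/2x+3/2y-4=0] ∩ [|D−(25/2, 47/2)|²=34]]
   so D = (19/2, 37/2)

A = (12, 17)
D = (19/2, 37/2)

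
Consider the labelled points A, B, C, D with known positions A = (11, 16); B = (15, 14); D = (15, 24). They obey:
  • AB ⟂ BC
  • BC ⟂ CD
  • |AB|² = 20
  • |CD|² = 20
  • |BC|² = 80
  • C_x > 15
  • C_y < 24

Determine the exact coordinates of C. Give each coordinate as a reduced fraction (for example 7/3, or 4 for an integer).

1. C_x = 19  [[AB ⟂ BC ⇒ 4x-2y-32=0] ∩ [|C−(15, 24)|²=20]]
2. C_y = 22  [[AB ⟂ BC ⇒ 4x-2y-32=0] ∩ [|C−(15, 24)|²=20]]
   so C = (19, 22)

C = (19, 22)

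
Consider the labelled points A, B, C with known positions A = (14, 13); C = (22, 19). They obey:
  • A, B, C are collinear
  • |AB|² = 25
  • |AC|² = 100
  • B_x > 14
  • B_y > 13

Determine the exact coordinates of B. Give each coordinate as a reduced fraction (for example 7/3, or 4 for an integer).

B = (18, 16)

1. B_x = 18  [[A, B, C are collinear ⇒ 6x-8y+20=0] ∩ [|B−(14, 13)|²=25]]
2. B_y = 16  [[A, B, C are collinear ⇒ 6x-8y+20=0] ∩ [|B−(14, 13)|²=25]]
   so B = (18, 16)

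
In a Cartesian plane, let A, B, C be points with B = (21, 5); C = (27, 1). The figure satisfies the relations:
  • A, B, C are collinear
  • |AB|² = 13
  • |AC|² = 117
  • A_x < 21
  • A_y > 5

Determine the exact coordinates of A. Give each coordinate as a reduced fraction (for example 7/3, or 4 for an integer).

A = (18, 7)

1. A_x = 18  [[A, B, C are collinear ⇒ 4x+6y-114=0] ∩ [|A−(21, 5)|²=13]]
2. A_y = 7  [[A, B, C are collinear ⇒ 4x+6y-114=0] ∩ [|A−(21, 5)|²=13]]
   so A = (18, 7)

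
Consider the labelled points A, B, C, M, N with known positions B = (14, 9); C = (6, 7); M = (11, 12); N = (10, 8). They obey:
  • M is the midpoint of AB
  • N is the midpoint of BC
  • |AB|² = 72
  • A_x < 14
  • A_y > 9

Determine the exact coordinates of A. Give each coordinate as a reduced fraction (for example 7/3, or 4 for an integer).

A = (8, 15)

1. A_x = 8  [A = 2·M−B = 2·(11, 12)−(14, 9)]
2. A_y = 15  [A = 2·M−B = 2·(11, 12)−(14, 9)]
   so A = (8, 15)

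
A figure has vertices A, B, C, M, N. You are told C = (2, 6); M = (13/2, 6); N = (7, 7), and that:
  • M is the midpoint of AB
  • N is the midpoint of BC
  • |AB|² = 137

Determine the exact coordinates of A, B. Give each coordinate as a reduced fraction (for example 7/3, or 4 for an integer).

A = (1, 4)
B = (12, 8)

1. B_x = 12  [B = 2·N−C = 2·(7, 7)−(2, 6)]
2. B_y = 8  [B = 2·N−C = 2·(7, 7)−(2, 6)]
   so B = (12, 8)
3. A_x = 1  [A = 2·M−B = 2·(13/2, 6)−(12, 8)]
4. A_y = 4  [A = 2·M−B = 2·(13/2, 6)−(12, 8)]
   so A = (1, 4)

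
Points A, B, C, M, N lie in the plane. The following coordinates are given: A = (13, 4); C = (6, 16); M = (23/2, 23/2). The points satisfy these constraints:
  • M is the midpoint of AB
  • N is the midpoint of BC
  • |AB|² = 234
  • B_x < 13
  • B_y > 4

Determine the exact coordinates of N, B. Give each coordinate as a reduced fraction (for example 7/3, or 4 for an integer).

1. B_x = 10  [B = 2·M−A = 2·(23/2, 23/2)−(13, 4)]
2. B_y = 19  [B = 2·M−A = 2·(23/2, 23/2)−(13, 4)]
   so B = (10, 19)
3. N_x = 8  [2·N = B+C = (10, 19)+(6, 16)]
4. N_y = 35/2  [2·N = B+C = (10, 19)+(6, 16)]
   so N = (8, 35/2)

N = (8, 35/2)
B = (10, 19)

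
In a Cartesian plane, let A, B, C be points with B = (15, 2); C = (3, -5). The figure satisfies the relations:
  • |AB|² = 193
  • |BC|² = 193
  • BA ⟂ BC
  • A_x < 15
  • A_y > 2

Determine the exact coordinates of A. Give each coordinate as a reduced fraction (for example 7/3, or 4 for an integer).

1. A_x = 8  [[BA ⟂ BC ⇒ -12x-7y+194=0] ∩ [|A−(15, 2)|²=193]]
2. A_y = 14  [[BA ⟂ BC ⇒ -12x-7y+194=0] ∩ [|A−(15, 2)|²=193]]
   so A = (8, 14)

A = (8, 14)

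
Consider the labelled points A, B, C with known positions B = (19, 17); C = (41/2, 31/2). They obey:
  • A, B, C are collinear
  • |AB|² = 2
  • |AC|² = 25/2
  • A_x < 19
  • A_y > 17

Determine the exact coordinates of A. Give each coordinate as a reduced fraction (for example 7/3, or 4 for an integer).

A = (18, 18)

1. A_x = 18  [[A, B, C are collinear ⇒ 3/2x+3/2y-54=0] ∩ [|A−(19, 17)|²=2]]
2. A_y = 18  [[A, B, C are collinear ⇒ 3/2x+3/2y-54=0] ∩ [|A−(19, 17)|²=2]]
   so A = (18, 18)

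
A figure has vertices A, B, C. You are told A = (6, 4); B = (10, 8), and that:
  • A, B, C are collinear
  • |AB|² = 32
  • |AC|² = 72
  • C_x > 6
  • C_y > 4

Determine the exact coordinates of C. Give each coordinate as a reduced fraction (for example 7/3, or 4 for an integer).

1. C_x = 12  [[A, B, C are collinear ⇒ -4x+4y+8=0] ∩ [|C−(6, 4)|²=72]]
2. C_y = 10  [[A, B, C are collinear ⇒ -4x+4y+8=0] ∩ [|C−(6, 4)|²=72]]
   so C = (12, 10)

C = (12, 10)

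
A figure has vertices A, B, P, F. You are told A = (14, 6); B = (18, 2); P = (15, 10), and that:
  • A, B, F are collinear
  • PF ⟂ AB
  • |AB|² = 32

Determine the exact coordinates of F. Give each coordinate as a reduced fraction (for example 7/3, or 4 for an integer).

1. F_x = 25/2  [[A, B, F are collinear ⇒ 4x+4y-80=0] ∩ [PF ⟂ AB ⇒ 4x-4y-20=0]]
2. F_y = 15/2  [[A, B, F are collinear ⇒ 4x+4y-80=0] ∩ [PF ⟂ AB ⇒ 4x-4y-20=0]]
   so F = (25/2, 15/2)

F = (25/2, 15/2)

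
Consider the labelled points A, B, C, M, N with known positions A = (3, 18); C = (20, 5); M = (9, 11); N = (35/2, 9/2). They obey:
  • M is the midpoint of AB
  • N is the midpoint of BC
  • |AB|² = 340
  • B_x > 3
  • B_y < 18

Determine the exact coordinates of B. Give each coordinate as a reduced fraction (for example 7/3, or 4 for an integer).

B = (15, 4)

1. B_x = 15  [B = 2·M−A = 2·(9, 11)−(3, 18)]
2. B_y = 4  [B = 2·M−A = 2·(9, 11)−(3, 18)]
   so B = (15, 4)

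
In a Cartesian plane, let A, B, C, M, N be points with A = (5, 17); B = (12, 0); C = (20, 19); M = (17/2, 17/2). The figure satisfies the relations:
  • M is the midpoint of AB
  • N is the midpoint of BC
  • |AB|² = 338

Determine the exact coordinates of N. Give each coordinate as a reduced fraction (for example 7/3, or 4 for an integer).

N = (16, 19/2)

1. N_x = 16  [2·N = B+C = (12, 0)+(20, 19)]
2. N_y = 19/2  [2·N = B+C = (12, 0)+(20, 19)]
   so N = (16, 19/2)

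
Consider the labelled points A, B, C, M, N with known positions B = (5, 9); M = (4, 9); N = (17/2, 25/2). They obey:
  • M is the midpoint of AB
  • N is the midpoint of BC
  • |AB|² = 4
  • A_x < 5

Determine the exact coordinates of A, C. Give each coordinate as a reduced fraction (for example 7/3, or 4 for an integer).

1. A_x = 3  [A = 2·M−B = 2·(4, 9)−(5, 9)]
2. A_y = 9  [A = 2·M−B = 2·(4, 9)−(5, 9)]
   so A = (3, 9)
3. C_x = 12  [C = 2·N−B = 2·(17/2, 25/2)−(5, 9)]
4. C_y = 16  [C = 2·N−B = 2·(17/2, 25/2)−(5, 9)]
   so C = (12, 16)

A = (3, 9)
C = (12, 16)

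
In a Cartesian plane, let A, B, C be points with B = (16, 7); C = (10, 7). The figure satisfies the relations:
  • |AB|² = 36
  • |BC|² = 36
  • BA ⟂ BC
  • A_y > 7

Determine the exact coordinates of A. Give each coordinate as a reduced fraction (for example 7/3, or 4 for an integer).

1. A_x = 16  [[BA ⟂ BC ⇒ -6x+96=0] ∩ [|A−(16, 7)|²=36]]
2. A_y = 13  [[BA ⟂ BC ⇒ -6x+96=0] ∩ [|A−(16, 7)|²=36]]
   so A = (16, 13)

A = (16, 13)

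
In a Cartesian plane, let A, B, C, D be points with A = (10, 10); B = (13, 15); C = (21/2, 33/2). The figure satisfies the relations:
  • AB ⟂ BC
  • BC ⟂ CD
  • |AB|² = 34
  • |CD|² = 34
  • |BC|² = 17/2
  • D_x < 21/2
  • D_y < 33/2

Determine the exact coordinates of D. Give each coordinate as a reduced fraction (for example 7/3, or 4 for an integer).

D = (15/2, 23/2)

1. D_x = 15/2  [[BC ⟂ CD ⇒ -5/2x+3/2y+3/2=0] ∩ [|D−(21/2, 33/2)|²=34]]
2. D_y = 23/2  [[BC ⟂ CD ⇒ -5/2x+3/2y+3/2=0] ∩ [|D−(21/2, 33/2)|²=34]]
   so D = (15/2, 23/2)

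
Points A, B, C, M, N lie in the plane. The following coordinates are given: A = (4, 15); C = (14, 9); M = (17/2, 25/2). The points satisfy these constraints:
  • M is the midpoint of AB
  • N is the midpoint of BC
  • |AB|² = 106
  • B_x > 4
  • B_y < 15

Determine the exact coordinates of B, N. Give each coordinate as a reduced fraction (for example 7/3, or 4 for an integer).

B = (13, 10)
N = (27/2, 19/2)

1. B_x = 13  [B = 2·M−A = 2·(17/2, 25/2)−(4, 15)]
2. B_y = 10  [B = 2·M−A = 2·(17/2, 25/2)−(4, 15)]
   so B = (13, 10)
3. N_x = 27/2  [2·N = B+C = (13, 10)+(14, 9)]
4. N_y = 19/2  [2·N = B+C = (13, 10)+(14, 9)]
   so N = (27/2, 19/2)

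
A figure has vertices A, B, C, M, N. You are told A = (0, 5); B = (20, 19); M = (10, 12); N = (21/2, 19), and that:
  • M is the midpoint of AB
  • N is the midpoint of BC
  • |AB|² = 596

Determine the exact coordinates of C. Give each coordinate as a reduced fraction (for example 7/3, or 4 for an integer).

C = (1, 19)

1. C_x = 1  [C = 2·N−B = 2·(21/2, 19)−(20, 19)]
2. C_y = 19  [C = 2·N−B = 2·(21/2, 19)−(20, 19)]
   so C = (1, 19)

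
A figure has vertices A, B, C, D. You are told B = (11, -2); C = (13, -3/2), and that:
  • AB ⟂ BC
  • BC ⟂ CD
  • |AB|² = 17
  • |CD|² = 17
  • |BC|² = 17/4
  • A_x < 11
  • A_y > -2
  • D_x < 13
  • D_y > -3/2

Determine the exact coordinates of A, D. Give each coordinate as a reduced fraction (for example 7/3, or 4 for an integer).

A = (10, 2)
D = (12, 5/2)

1. A_x = 10  [[AB ⟂ BC ⇒ -2x-1/2y+21=0] ∩ [|A−(11, -2)|²=17]]
2. A_y = 2  [[AB ⟂ BC ⇒ -2x-1/2y+21=0] ∩ [|A−(11, -2)|²=17]]
   so A = (10, 2)
3. D_x = 12  [[BC ⟂ CD ⇒ 2x+1/2y-101/4=0] ∩ [|D−(13, -3/2)|²=17]]
4. D_y = 5/2  [[BC ⟂ CD ⇒ 2x+1/2y-101/4=0] ∩ [|D−(13, -3/2)|²=17]]
   so D = (12, 5/2)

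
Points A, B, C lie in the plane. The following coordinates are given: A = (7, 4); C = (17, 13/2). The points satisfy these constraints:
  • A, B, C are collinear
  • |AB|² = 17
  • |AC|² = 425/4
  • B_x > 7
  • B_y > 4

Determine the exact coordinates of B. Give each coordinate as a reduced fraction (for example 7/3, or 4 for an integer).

1. B_x = 11  [[A, B, C are collinear ⇒ 5/2x-10y+45/2=0] ∩ [|B−(7, 4)|²=17]]
2. B_y = 5  [[A, B, C are collinear ⇒ 5/2x-10y+45/2=0] ∩ [|B−(7, 4)|²=17]]
   so B = (11, 5)

B = (11, 5)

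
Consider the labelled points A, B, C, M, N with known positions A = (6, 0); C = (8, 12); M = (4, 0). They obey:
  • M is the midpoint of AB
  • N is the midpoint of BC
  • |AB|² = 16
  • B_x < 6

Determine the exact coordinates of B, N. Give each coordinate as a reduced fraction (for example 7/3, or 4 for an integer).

B = (2, 0)
N = (5, 6)

1. B_x = 2  [B = 2·M−A = 2·(4, 0)−(6, 0)]
2. B_y = 0  [B = 2·M−A = 2·(4, 0)−(6, 0)]
   so B = (2, 0)
3. N_x = 5  [2·N = B+C = (2, 0)+(8, 12)]
4. N_y = 6  [2·N = B+C = (2, 0)+(8, 12)]
   so N = (5, 6)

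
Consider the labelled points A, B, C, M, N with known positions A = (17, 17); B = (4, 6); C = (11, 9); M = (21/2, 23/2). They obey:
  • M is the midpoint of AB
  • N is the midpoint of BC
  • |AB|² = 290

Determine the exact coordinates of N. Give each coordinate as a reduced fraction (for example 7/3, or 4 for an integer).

1. N_x = 15/2  [2·N = B+C = (4, 6)+(11, 9)]
2. N_y = 15/2  [2·N = B+C = (4, 6)+(11, 9)]
   so N = (15/2, 15/2)

N = (15/2, 15/2)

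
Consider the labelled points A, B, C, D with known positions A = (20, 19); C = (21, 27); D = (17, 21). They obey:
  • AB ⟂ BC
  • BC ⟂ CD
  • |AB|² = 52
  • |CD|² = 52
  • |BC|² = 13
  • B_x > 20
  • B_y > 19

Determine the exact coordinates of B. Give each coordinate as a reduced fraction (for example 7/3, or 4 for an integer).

1. B_x = 24  [[BC ⟂ CD ⇒ 4x+6y-246=0] ∩ [|B−(20, 19)|²=52]]
2. B_y = 25  [[BC ⟂ CD ⇒ 4x+6y-246=0] ∩ [|B−(20, 19)|²=52]]
   so B = (24, 25)

B = (24, 25)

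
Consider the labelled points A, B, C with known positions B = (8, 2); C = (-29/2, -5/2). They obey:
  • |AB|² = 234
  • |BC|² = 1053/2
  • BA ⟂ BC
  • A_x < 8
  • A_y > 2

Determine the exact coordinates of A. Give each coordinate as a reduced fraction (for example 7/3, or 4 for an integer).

1. A_x = 5  [[BA ⟂ BC ⇒ -45/2x-9/2y+189=0] ∩ [|A−(8, 2)|²=234]]
2. A_y = 17  [[BA ⟂ BC ⇒ -45/2x-9/2y+189=0] ∩ [|A−(8, 2)|²=234]]
   so A = (5, 17)

A = (5, 17)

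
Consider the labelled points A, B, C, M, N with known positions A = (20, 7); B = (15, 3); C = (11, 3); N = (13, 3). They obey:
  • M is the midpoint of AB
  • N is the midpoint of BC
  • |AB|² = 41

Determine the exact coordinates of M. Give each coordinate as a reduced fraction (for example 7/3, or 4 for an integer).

M = (35/2, 5)

1. M_x = 35/2  [2·M = A+B = (20, 7)+(15, 3)]
2. M_y = 5  [2·M = A+B = (20, 7)+(15, 3)]
   so M = (35/2, 5)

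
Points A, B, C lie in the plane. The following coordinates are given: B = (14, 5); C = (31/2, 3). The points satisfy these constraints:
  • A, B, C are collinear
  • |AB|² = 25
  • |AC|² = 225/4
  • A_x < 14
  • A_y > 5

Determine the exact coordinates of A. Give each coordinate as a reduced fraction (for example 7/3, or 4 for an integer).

A = (11, 9)

1. A_x = 11  [[A, B, C are collinear ⇒ 2x+3/2y-71/2=0] ∩ [|A−(14, 5)|²=25]]
2. A_y = 9  [[A, B, C are collinear ⇒ 2x+3/2y-71/2=0] ∩ [|A−(14, 5)|²=25]]
   so A = (11, 9)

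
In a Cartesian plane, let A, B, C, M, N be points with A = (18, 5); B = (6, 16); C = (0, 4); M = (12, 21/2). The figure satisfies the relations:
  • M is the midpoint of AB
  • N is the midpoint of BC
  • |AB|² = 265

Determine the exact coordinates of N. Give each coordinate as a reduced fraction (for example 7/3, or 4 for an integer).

1. N_x = 3  [2·N = B+C = (6, 16)+(0, 4)]
2. N_y = 10  [2·N = B+C = (6, 16)+(0, 4)]
   so N = (3, 10)

N = (3, 10)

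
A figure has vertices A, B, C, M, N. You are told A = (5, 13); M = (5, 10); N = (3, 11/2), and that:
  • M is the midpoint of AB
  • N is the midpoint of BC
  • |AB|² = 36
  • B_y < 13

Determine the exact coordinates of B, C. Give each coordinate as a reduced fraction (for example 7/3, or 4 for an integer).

B = (5, 7)
C = (1, 4)

1. B_x = 5  [B = 2·M−A = 2·(5, 10)−(5, 13)]
2. B_y = 7  [B = 2·M−A = 2·(5, 10)−(5, 13)]
   so B = (5, 7)
3. C_x = 1  [C = 2·N−B = 2·(3, 11/2)−(5, 7)]
4. C_y = 4  [C = 2·N−B = 2·(3, 11/2)−(5, 7)]
   so C = (1, 4)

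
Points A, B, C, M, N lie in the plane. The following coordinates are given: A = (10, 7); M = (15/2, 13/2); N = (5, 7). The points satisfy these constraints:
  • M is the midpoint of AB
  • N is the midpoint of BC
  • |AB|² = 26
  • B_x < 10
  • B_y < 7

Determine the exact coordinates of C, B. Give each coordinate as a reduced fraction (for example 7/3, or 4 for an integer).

C = (5, 8)
B = (5, 6)

1. B_x = 5  [B = 2·M−A = 2·(15/2, 13/2)−(10, 7)]
2. B_y = 6  [B = 2·M−A = 2·(15/2, 13/2)−(10, 7)]
   so B = (5, 6)
3. C_x = 5  [C = 2·N−B = 2·(5, 7)−(5, 6)]
4. C_y = 8  [C = 2·N−B = 2·(5, 7)−(5, 6)]
   so C = (5, 8)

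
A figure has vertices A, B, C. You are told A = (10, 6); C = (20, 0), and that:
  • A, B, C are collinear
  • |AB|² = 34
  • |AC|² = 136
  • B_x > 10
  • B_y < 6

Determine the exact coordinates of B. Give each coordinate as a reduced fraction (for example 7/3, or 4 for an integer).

1. B_x = 15  [[A, B, C are collinear ⇒ -6x-10y+120=0] ∩ [|B−(10, 6)|²=34]]
2. B_y = 3  [[A, B, C are collinear ⇒ -6x-10y+120=0] ∩ [|B−(10, 6)|²=34]]
   so B = (15, 3)

B = (15, 3)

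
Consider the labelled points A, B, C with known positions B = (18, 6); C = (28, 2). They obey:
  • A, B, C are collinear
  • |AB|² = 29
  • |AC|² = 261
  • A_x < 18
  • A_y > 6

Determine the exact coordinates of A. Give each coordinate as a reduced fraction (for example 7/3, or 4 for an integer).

A = (13, 8)

1. A_x = 13  [[A, B, C are collinear ⇒ 4x+10y-132=0] ∩ [|A−(18, 6)|²=29]]
2. A_y = 8  [[A, B, C are collinear ⇒ 4x+10y-132=0] ∩ [|A−(18, 6)|²=29]]
   so A = (13, 8)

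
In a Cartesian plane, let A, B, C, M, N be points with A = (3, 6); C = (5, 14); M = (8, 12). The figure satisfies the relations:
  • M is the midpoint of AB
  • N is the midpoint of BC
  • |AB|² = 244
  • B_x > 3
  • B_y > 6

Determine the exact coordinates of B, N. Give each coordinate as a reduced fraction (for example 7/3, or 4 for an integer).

B = (13, 18)
N = (9, 16)

1. B_x = 13  [B = 2·M−A = 2·(8, 12)−(3, 6)]
2. B_y = 18  [B = 2·M−A = 2·(8, 12)−(3, 6)]
   so B = (13, 18)
3. N_x = 9  [2·N = B+C = (13, 18)+(5, 14)]
4. N_y = 16  [2·N = B+C = (13, 18)+(5, 14)]
   so N = (9, 16)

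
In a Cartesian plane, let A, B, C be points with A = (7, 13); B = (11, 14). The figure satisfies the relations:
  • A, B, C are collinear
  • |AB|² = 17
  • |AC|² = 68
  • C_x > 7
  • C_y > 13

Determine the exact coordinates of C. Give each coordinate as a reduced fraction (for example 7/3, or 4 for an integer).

1. C_x = 15  [[A, B, C are collinear ⇒ -1x+4y-45=0] ∩ [|C−(7, 13)|²=68]]
2. C_y = 15  [[A, B, C are collinear ⇒ -1x+4y-45=0] ∩ [|C−(7, 13)|²=68]]
   so C = (15, 15)

C = (15, 15)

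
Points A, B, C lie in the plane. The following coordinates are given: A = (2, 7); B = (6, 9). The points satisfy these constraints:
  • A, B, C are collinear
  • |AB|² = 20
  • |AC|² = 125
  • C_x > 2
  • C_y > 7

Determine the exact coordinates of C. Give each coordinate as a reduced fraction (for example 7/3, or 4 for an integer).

C = (12, 12)

1. C_x = 12  [[A, B, C are collinear ⇒ -2x+4y-24=0] ∩ [|C−(2, 7)|²=125]]
2. C_y = 12  [[A, B, C are collinear ⇒ -2x+4y-24=0] ∩ [|C−(2, 7)|²=125]]
   so C = (12, 12)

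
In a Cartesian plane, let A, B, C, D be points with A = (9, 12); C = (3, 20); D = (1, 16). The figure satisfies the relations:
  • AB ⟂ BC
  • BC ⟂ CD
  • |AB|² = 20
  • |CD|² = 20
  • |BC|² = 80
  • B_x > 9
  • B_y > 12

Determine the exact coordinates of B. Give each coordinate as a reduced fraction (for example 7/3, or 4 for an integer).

B = (11, 16)

1. B_x = 11  [[BC ⟂ CD ⇒ 2x+4y-86=0] ∩ [|B−(9, 12)|²=20]]
2. B_y = 16  [[BC ⟂ CD ⇒ 2x+4y-86=0] ∩ [|B−(9, 12)|²=20]]
   so B = (11, 16)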